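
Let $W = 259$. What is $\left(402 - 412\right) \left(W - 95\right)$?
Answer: $-1640$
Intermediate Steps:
$\left(402 - 412\right) \left(W - 95\right) = \left(402 - 412\right) \left(259 - 95\right) = \left(-10\right) 164 = -1640$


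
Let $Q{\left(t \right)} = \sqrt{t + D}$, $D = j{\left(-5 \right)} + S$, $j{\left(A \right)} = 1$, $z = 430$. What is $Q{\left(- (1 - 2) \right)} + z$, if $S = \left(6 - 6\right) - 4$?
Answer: $430 + i \sqrt{2} \approx 430.0 + 1.4142 i$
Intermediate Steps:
$S = -4$ ($S = \left(6 - 6\right) - 4 = 0 - 4 = -4$)
$D = -3$ ($D = 1 - 4 = -3$)
$Q{\left(t \right)} = \sqrt{-3 + t}$ ($Q{\left(t \right)} = \sqrt{t - 3} = \sqrt{-3 + t}$)
$Q{\left(- (1 - 2) \right)} + z = \sqrt{-3 - \left(1 - 2\right)} + 430 = \sqrt{-3 - -1} + 430 = \sqrt{-3 + 1} + 430 = \sqrt{-2} + 430 = i \sqrt{2} + 430 = 430 + i \sqrt{2}$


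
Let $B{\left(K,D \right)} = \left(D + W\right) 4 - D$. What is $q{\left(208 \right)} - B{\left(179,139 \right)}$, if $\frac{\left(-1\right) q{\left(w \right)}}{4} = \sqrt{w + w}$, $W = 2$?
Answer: $-425 - 16 \sqrt{26} \approx -506.58$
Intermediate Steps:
$B{\left(K,D \right)} = 8 + 3 D$ ($B{\left(K,D \right)} = \left(D + 2\right) 4 - D = \left(2 + D\right) 4 - D = \left(8 + 4 D\right) - D = 8 + 3 D$)
$q{\left(w \right)} = - 4 \sqrt{2} \sqrt{w}$ ($q{\left(w \right)} = - 4 \sqrt{w + w} = - 4 \sqrt{2 w} = - 4 \sqrt{2} \sqrt{w}$)
$q{\left(208 \right)} - B{\left(179,139 \right)} = - 4 \sqrt{2} \sqrt{208} - \left(8 + 3 \cdot 139\right) = - 4 \sqrt{2} \cdot 4 \sqrt{13} - \left(8 + 417\right) = - 16 \sqrt{26} - 425 = -425 - 16 \sqrt{26}$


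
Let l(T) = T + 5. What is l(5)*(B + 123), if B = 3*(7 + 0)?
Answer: 1440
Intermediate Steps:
B = 21 (B = 3*7 = 21)
l(T) = 5 + T
l(5)*(B + 123) = (5 + 5)*(21 + 123) = 10*144 = 1440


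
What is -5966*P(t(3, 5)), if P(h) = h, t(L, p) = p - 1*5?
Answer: 0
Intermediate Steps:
t(L, p) = -5 + p (t(L, p) = p - 5 = -5 + p)
-5966*P(t(3, 5)) = -5966*(-5 + 5) = -5966*0 = 0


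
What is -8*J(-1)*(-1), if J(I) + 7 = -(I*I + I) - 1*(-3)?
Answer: -32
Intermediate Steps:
J(I) = -4 - I - I² (J(I) = -7 + (-(I*I + I) - 1*(-3)) = -7 + (-(I² + I) + 3) = -7 + (-(I + I²) + 3) = -7 + ((-I - I²) + 3) = -7 + (3 - I - I²) = -4 - I - I²)
-8*J(-1)*(-1) = -8*(-4 - 1*(-1) - 1*(-1)²)*(-1) = -8*(-4 + 1 - 1*1)*(-1) = -8*(-4 + 1 - 1)*(-1) = -8*(-4)*(-1) = 32*(-1) = -32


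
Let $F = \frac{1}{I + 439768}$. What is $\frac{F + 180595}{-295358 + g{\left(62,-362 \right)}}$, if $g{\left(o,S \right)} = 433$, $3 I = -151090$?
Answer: $- \frac{210973607333}{344535513950} \approx -0.61234$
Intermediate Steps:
$I = - \frac{151090}{3}$ ($I = \frac{1}{3} \left(-151090\right) = - \frac{151090}{3} \approx -50363.0$)
$F = \frac{3}{1168214}$ ($F = \frac{1}{- \frac{151090}{3} + 439768} = \frac{1}{\frac{1168214}{3}} = \frac{3}{1168214} \approx 2.568 \cdot 10^{-6}$)
$\frac{F + 180595}{-295358 + g{\left(62,-362 \right)}} = \frac{\frac{3}{1168214} + 180595}{-295358 + 433} = \frac{210973607333}{1168214 \left(-294925\right)} = \frac{210973607333}{1168214} \left(- \frac{1}{294925}\right) = - \frac{210973607333}{344535513950}$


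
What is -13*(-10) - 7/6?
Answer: 773/6 ≈ 128.83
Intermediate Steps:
-13*(-10) - 7/6 = 130 - 7*⅙ = 130 - 7/6 = 773/6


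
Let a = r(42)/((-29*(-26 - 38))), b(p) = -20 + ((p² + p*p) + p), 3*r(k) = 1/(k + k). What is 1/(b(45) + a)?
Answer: 467712/1905926401 ≈ 0.00024540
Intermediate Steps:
r(k) = 1/(6*k) (r(k) = 1/(3*(k + k)) = 1/(3*((2*k))) = (1/(2*k))/3 = 1/(6*k))
b(p) = -20 + p + 2*p² (b(p) = -20 + ((p² + p²) + p) = -20 + (2*p² + p) = -20 + (p + 2*p²) = -20 + p + 2*p²)
a = 1/467712 (a = ((⅙)/42)/((-29*(-26 - 38))) = ((⅙)*(1/42))/((-29*(-64))) = (1/252)/1856 = (1/252)*(1/1856) = 1/467712 ≈ 2.1381e-6)
1/(b(45) + a) = 1/((-20 + 45 + 2*45²) + 1/467712) = 1/((-20 + 45 + 2*2025) + 1/467712) = 1/((-20 + 45 + 4050) + 1/467712) = 1/(4075 + 1/467712) = 1/(1905926401/467712) = 467712/1905926401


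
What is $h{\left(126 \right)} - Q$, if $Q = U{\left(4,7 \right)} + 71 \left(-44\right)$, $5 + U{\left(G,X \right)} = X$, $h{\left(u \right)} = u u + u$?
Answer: $19124$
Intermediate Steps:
$h{\left(u \right)} = u + u^{2}$ ($h{\left(u \right)} = u^{2} + u = u + u^{2}$)
$U{\left(G,X \right)} = -5 + X$
$Q = -3122$ ($Q = \left(-5 + 7\right) + 71 \left(-44\right) = 2 - 3124 = -3122$)
$h{\left(126 \right)} - Q = 126 \left(1 + 126\right) - -3122 = 126 \cdot 127 + 3122 = 16002 + 3122 = 19124$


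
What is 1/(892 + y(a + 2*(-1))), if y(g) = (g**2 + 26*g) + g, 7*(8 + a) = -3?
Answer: 49/35240 ≈ 0.0013905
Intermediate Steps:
a = -59/7 (a = -8 + (1/7)*(-3) = -8 - 3/7 = -59/7 ≈ -8.4286)
y(g) = g**2 + 27*g
1/(892 + y(a + 2*(-1))) = 1/(892 + (-59/7 + 2*(-1))*(27 + (-59/7 + 2*(-1)))) = 1/(892 + (-59/7 - 2)*(27 + (-59/7 - 2))) = 1/(892 - 73*(27 - 73/7)/7) = 1/(892 - 73/7*116/7) = 1/(892 - 8468/49) = 1/(35240/49) = 49/35240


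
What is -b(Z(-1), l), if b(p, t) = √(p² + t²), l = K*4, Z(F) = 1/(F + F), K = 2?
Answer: -√257/2 ≈ -8.0156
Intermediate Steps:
Z(F) = 1/(2*F)
l = 8 (l = 2*4 = 8)
-b(Z(-1), l) = -√(((½)/(-1))² + 8²) = -√(((½)*(-1))² + 64) = -√((-½)² + 64) = -√(¼ + 64) = -√(257/4) = -√257/2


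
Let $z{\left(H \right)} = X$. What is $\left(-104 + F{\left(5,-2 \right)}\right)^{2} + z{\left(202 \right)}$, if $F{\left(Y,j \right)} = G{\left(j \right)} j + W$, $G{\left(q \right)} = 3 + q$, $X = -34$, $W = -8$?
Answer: $12962$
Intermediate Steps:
$z{\left(H \right)} = -34$
$F{\left(Y,j \right)} = -8 + j \left(3 + j\right)$ ($F{\left(Y,j \right)} = \left(3 + j\right) j - 8 = j \left(3 + j\right) - 8 = -8 + j \left(3 + j\right)$)
$\left(-104 + F{\left(5,-2 \right)}\right)^{2} + z{\left(202 \right)} = \left(-104 - \left(8 + 2 \left(3 - 2\right)\right)\right)^{2} - 34 = \left(-104 - 10\right)^{2} - 34 = \left(-114\right)^{2} - 34 = 12996 - 34 = 12962$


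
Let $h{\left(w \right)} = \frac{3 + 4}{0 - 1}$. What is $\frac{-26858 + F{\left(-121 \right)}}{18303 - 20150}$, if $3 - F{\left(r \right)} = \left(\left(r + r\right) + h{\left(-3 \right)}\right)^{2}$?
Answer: $\frac{88856}{1847} \approx 48.108$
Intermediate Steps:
$h{\left(w \right)} = -7$ ($h{\left(w \right)} = \frac{7}{-1} = 7 \left(-1\right) = -7$)
$F{\left(r \right)} = 3 - \left(-7 + 2 r\right)^{2}$ ($F{\left(r \right)} = 3 - \left(\left(r + r\right) - 7\right)^{2} = 3 - \left(2 r - 7\right)^{2} = 3 - \left(-7 + 2 r\right)^{2}$)
$\frac{-26858 + F{\left(-121 \right)}}{18303 - 20150} = \frac{-26858 + \left(3 - \left(-7 + 2 \left(-121\right)\right)^{2}\right)}{18303 - 20150} = \frac{-26858 + \left(3 - \left(-7 - 242\right)^{2}\right)}{-1847} = \left(-26858 + \left(3 - \left(-249\right)^{2}\right)\right) \left(- \frac{1}{1847}\right) = \left(-26858 + \left(3 - 62001\right)\right) \left(- \frac{1}{1847}\right) = \left(-26858 - 61998\right) \left(- \frac{1}{1847}\right) = \left(-88856\right) \left(- \frac{1}{1847}\right) = \frac{88856}{1847}$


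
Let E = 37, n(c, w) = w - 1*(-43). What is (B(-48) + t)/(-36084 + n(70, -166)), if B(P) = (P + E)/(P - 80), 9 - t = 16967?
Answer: 2170613/4634496 ≈ 0.46836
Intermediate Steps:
n(c, w) = 43 + w (n(c, w) = w + 43 = 43 + w)
t = -16958 (t = 9 - 1*16967 = 9 - 16967 = -16958)
B(P) = (37 + P)/(-80 + P) (B(P) = (P + 37)/(P - 80) = (37 + P)/(-80 + P))
(B(-48) + t)/(-36084 + n(70, -166)) = ((37 - 48)/(-80 - 48) - 16958)/(-36084 + (43 - 166)) = (-11/(-128) - 16958)/(-36084 - 123) = (-1/128*(-11) - 16958)/(-36207) = (11/128 - 16958)*(-1/36207) = -2170613/128*(-1/36207) = 2170613/4634496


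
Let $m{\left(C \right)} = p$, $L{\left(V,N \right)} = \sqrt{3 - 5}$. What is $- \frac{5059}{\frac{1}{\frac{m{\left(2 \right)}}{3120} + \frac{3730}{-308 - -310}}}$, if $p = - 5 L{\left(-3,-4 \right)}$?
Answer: $-9435035 + \frac{5059 i \sqrt{2}}{624} \approx -9.435 \cdot 10^{6} + 11.466 i$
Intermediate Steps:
$L{\left(V,N \right)} = i \sqrt{2}$ ($L{\left(V,N \right)} = \sqrt{-2} = i \sqrt{2}$)
$p = - 5 i \sqrt{2} \approx - 7.0711 i$
$m{\left(C \right)} = - 5 i \sqrt{2}$
$- \frac{5059}{\frac{1}{\frac{m{\left(2 \right)}}{3120} + \frac{3730}{-308 - -310}}} = - \frac{5059}{\frac{1}{\frac{\left(-5\right) i \sqrt{2}}{3120} + \frac{3730}{-308 - -310}}} = - \frac{5059}{\frac{1}{- 5 i \sqrt{2} \cdot \frac{1}{3120} + \frac{3730}{-308 + 310}}} = - \frac{5059}{\frac{1}{- \frac{i \sqrt{2}}{624} + \frac{3730}{2}}} = - \frac{5059}{\frac{1}{- \frac{i \sqrt{2}}{624} + 3730 \cdot \frac{1}{2}}} = - \frac{5059}{\frac{1}{- \frac{i \sqrt{2}}{624} + 1865}} = - \frac{5059}{\frac{1}{1865 - \frac{i \sqrt{2}}{624}}} = - 5059 \left(1865 - \frac{i \sqrt{2}}{624}\right) = -9435035 + \frac{5059 i \sqrt{2}}{624}$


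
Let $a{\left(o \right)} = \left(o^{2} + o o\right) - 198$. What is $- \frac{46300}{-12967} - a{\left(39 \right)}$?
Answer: $- \frac{36831848}{12967} \approx -2840.4$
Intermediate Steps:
$a{\left(o \right)} = -198 + 2 o^{2}$ ($a{\left(o \right)} = \left(o^{2} + o^{2}\right) - 198 = 2 o^{2} - 198 = -198 + 2 o^{2}$)
$- \frac{46300}{-12967} - a{\left(39 \right)} = - \frac{46300}{-12967} - \left(-198 + 2 \cdot 39^{2}\right) = \left(-46300\right) \left(- \frac{1}{12967}\right) - \left(-198 + 2 \cdot 1521\right) = \frac{46300}{12967} - \left(-198 + 3042\right) = \frac{46300}{12967} - 2844 = - \frac{36831848}{12967}$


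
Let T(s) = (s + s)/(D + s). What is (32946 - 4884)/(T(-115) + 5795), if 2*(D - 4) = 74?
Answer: 173049/35755 ≈ 4.8399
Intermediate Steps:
D = 41 (D = 4 + (½)*74 = 4 + 37 = 41)
T(s) = 2*s/(41 + s) (T(s) = (s + s)/(41 + s) = (2*s)/(41 + s) = 2*s/(41 + s))
(32946 - 4884)/(T(-115) + 5795) = (32946 - 4884)/(2*(-115)/(41 - 115) + 5795) = 28062/(2*(-115)/(-74) + 5795) = 28062/(2*(-115)*(-1/74) + 5795) = 28062/(115/37 + 5795) = 28062/(214530/37) = 28062*(37/214530) = 173049/35755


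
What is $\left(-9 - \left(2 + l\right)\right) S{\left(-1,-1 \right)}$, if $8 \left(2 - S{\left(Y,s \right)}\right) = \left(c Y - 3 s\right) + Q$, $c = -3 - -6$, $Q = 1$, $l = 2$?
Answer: $- \frac{195}{8} \approx -24.375$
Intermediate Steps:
$c = 3$ ($c = -3 + 6 = 3$)
$S{\left(Y,s \right)} = \frac{15}{8} - \frac{3 Y}{8} + \frac{3 s}{8}$ ($S{\left(Y,s \right)} = 2 - \frac{\left(3 Y - 3 s\right) + 1}{8} = 2 - \frac{\left(- 3 s + 3 Y\right) + 1}{8} = 2 - \frac{1 - 3 s + 3 Y}{8} = 2 - \left(\frac{1}{8} - \frac{3 s}{8} + \frac{3 Y}{8}\right) = \frac{15}{8} - \frac{3 Y}{8} + \frac{3 s}{8}$)
$\left(-9 - \left(2 + l\right)\right) S{\left(-1,-1 \right)} = \left(-9 - 4\right) \left(\frac{15}{8} - - \frac{3}{8} + \frac{3}{8} \left(-1\right)\right) = \left(-9 - 4\right) \left(\frac{15}{8} + \frac{3}{8} - \frac{3}{8}\right) = \left(-9 - 4\right) \frac{15}{8} = \left(-13\right) \frac{15}{8} = - \frac{195}{8}$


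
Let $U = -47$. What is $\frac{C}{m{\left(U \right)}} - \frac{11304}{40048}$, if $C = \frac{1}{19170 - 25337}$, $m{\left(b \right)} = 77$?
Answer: $- \frac{670980773}{2377144154} \approx -0.28226$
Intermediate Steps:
$C = - \frac{1}{6167}$ ($C = \frac{1}{-6167} = - \frac{1}{6167} \approx -0.00016215$)
$\frac{C}{m{\left(U \right)}} - \frac{11304}{40048} = - \frac{1}{6167 \cdot 77} - \frac{11304}{40048} = \left(- \frac{1}{6167}\right) \frac{1}{77} - \frac{1413}{5006} = - \frac{1}{474859} - \frac{1413}{5006} = - \frac{670980773}{2377144154}$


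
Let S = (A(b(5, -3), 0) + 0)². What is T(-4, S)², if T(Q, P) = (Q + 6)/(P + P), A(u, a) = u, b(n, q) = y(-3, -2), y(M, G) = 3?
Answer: 1/81 ≈ 0.012346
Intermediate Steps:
b(n, q) = 3
S = 9 (S = (3 + 0)² = 3² = 9)
T(Q, P) = (6 + Q)/(2*P) (T(Q, P) = (6 + Q)/((2*P)) = (6 + Q)*(1/(2*P)) = (6 + Q)/(2*P))
T(-4, S)² = ((½)*(6 - 4)/9)² = ((½)*(⅑)*2)² = (⅑)² = 1/81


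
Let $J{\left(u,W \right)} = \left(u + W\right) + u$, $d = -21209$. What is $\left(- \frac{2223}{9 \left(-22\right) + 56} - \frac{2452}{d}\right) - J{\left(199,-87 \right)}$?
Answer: $- \frac{889136067}{3011678} \approx -295.23$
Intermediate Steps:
$J{\left(u,W \right)} = W + 2 u$ ($J{\left(u,W \right)} = \left(W + u\right) + u = W + 2 u$)
$\left(- \frac{2223}{9 \left(-22\right) + 56} - \frac{2452}{d}\right) - J{\left(199,-87 \right)} = \left(- \frac{2223}{9 \left(-22\right) + 56} - \frac{2452}{-21209}\right) - \left(-87 + 2 \cdot 199\right) = \left(- \frac{2223}{-198 + 56} - - \frac{2452}{21209}\right) - \left(-87 + 398\right) = \left(- \frac{2223}{-142} + \frac{2452}{21209}\right) - 311 = \left(\left(-2223\right) \left(- \frac{1}{142}\right) + \frac{2452}{21209}\right) - 311 = \left(\frac{2223}{142} + \frac{2452}{21209}\right) - 311 = \frac{47495791}{3011678} - 311 = - \frac{889136067}{3011678}$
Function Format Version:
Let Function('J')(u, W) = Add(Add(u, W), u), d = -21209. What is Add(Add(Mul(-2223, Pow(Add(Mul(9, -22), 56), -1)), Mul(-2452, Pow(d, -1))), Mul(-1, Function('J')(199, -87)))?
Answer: Rational(-889136067, 3011678) ≈ -295.23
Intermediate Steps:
Function('J')(u, W) = Add(W, Mul(2, u)) (Function('J')(u, W) = Add(Add(W, u), u) = Add(W, Mul(2, u)))
Add(Add(Mul(-2223, Pow(Add(Mul(9, -22), 56), -1)), Mul(-2452, Pow(d, -1))), Mul(-1, Function('J')(199, -87))) = Add(Add(Mul(-2223, Pow(Add(Mul(9, -22), 56), -1)), Mul(-2452, Pow(-21209, -1))), Mul(-1, Add(-87, Mul(2, 199)))) = Add(Add(Mul(-2223, Pow(Add(-198, 56), -1)), Mul(-2452, Rational(-1, 21209))), Mul(-1, Add(-87, 398))) = Add(Add(Mul(-2223, Pow(-142, -1)), Rational(2452, 21209)), Mul(-1, 311)) = Add(Add(Mul(-2223, Rational(-1, 142)), Rational(2452, 21209)), -311) = Add(Add(Rational(2223, 142), Rational(2452, 21209)), -311) = Add(Rational(47495791, 3011678), -311) = Rational(-889136067, 3011678)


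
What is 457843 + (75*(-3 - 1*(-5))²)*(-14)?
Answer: 453643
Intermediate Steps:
457843 + (75*(-3 - 1*(-5))²)*(-14) = 457843 + (75*(-3 + 5)²)*(-14) = 457843 + (75*2²)*(-14) = 457843 + (75*4)*(-14) = 457843 + 300*(-14) = 457843 - 4200 = 453643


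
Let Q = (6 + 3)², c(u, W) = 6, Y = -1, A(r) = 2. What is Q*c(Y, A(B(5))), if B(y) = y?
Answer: 486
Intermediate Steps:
Q = 81 (Q = 9² = 81)
Q*c(Y, A(B(5))) = 81*6 = 486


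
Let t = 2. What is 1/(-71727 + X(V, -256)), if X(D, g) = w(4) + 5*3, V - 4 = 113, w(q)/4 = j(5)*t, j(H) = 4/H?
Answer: -5/358528 ≈ -1.3946e-5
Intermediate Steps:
w(q) = 32/5 (w(q) = 4*((4/5)*2) = 4*(8/5) = 32/5)
V = 117 (V = 4 + 113 = 117)
X(D, g) = 107/5 (X(D, g) = 32/5 + 5*3 = 32/5 + 15 = 107/5)
1/(-71727 + X(V, -256)) = 1/(-71727 + 107/5) = 1/(-358528/5) = -5/358528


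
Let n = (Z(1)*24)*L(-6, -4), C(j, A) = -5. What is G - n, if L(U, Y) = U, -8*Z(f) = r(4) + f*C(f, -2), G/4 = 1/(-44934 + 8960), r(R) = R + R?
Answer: -971300/17987 ≈ -54.000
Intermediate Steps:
r(R) = 2*R
G = -2/17987 (G = 4/(-44934 + 8960) = 4/(-35974) = 4*(-1/35974) = -2/17987 ≈ -0.00011119)
Z(f) = -1 + 5*f/8 (Z(f) = -(2*4 + f*(-5))/8 = -(8 - 5*f)/8 = -1 + 5*f/8)
n = 54 (n = ((-1 + (5/8)*1)*24)*(-6) = ((-1 + 5/8)*24)*(-6) = -3/8*24*(-6) = -9*(-6) = 54)
G - n = -2/17987 - 1*54 = -2/17987 - 54 = -971300/17987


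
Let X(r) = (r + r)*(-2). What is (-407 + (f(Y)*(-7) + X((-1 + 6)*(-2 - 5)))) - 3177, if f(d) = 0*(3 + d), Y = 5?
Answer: -3444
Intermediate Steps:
f(d) = 0
X(r) = -4*r (X(r) = (2*r)*(-2) = -4*r)
(-407 + (f(Y)*(-7) + X((-1 + 6)*(-2 - 5)))) - 3177 = (-407 + (0*(-7) - 4*(-1 + 6)*(-2 - 5))) - 3177 = (-407 + (0 - 20*(-7))) - 3177 = (-407 + (0 - 4*(-35))) - 3177 = (-407 + (0 + 140)) - 3177 = (-407 + 140) - 3177 = -267 - 3177 = -3444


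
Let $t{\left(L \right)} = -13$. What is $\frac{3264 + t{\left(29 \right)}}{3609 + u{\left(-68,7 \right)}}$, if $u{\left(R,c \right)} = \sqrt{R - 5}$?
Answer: $\frac{11732859}{13024954} - \frac{3251 i \sqrt{73}}{13024954} \approx 0.9008 - 0.0021326 i$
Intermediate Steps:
$u{\left(R,c \right)} = \sqrt{-5 + R}$
$\frac{3264 + t{\left(29 \right)}}{3609 + u{\left(-68,7 \right)}} = \frac{3264 - 13}{3609 + \sqrt{-5 - 68}} = \frac{3251}{3609 + \sqrt{-73}} = \frac{3251}{3609 + i \sqrt{73}}$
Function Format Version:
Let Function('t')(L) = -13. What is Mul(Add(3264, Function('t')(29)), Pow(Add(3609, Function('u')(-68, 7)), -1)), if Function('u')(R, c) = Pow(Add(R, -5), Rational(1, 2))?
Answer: Add(Rational(11732859, 13024954), Mul(Rational(-3251, 13024954), I, Pow(73, Rational(1, 2)))) ≈ Add(0.90080, Mul(-0.0021326, I))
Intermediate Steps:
Function('u')(R, c) = Pow(Add(-5, R), Rational(1, 2))
Mul(Add(3264, Function('t')(29)), Pow(Add(3609, Function('u')(-68, 7)), -1)) = Mul(Add(3264, -13), Pow(Add(3609, Pow(Add(-5, -68), Rational(1, 2))), -1)) = Mul(3251, Pow(Add(3609, Pow(-73, Rational(1, 2))), -1)) = Mul(3251, Pow(Add(3609, Mul(I, Pow(73, Rational(1, 2)))), -1))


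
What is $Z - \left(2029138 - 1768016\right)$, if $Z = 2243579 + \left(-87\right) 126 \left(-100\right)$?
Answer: $3078657$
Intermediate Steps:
$Z = 3339779$ ($Z = 2243579 - -1096200 = 2243579 + 1096200 = 3339779$)
$Z - \left(2029138 - 1768016\right) = 3339779 - \left(2029138 - 1768016\right) = 3339779 - 261122 = 3078657$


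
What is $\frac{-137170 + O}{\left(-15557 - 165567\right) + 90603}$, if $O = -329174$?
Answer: $\frac{466344}{90521} \approx 5.1518$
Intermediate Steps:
$\frac{-137170 + O}{\left(-15557 - 165567\right) + 90603} = \frac{-137170 - 329174}{\left(-15557 - 165567\right) + 90603} = - \frac{466344}{-181124 + 90603} = - \frac{466344}{-90521} = \left(-466344\right) \left(- \frac{1}{90521}\right) = \frac{466344}{90521}$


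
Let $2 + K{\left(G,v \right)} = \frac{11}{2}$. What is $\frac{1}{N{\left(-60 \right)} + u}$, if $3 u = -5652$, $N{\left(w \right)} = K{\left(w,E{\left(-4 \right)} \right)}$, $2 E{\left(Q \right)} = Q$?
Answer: $- \frac{2}{3761} \approx -0.00053177$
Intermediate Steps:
$E{\left(Q \right)} = \frac{Q}{2}$
$K{\left(G,v \right)} = \frac{7}{2}$ ($K{\left(G,v \right)} = -2 + \frac{11}{2} = \frac{7}{2}$)
$N{\left(w \right)} = \frac{7}{2}$
$u = -1884$ ($u = \frac{1}{3} \left(-5652\right) = -1884$)
$\frac{1}{N{\left(-60 \right)} + u} = \frac{1}{\frac{7}{2} - 1884} = \frac{1}{- \frac{3761}{2}} = - \frac{2}{3761}$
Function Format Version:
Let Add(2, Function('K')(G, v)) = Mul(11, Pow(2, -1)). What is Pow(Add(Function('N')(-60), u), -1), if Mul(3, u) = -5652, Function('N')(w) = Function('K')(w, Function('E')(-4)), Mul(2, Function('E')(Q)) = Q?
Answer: Rational(-2, 3761) ≈ -0.00053177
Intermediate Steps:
Function('E')(Q) = Mul(Rational(1, 2), Q)
Function('K')(G, v) = Rational(7, 2) (Function('K')(G, v) = Add(-2, Mul(11, Pow(2, -1))) = Add(-2, Mul(11, Rational(1, 2))) = Add(-2, Rational(11, 2)) = Rational(7, 2))
Function('N')(w) = Rational(7, 2)
u = -1884 (u = Mul(Rational(1, 3), -5652) = -1884)
Pow(Add(Function('N')(-60), u), -1) = Pow(Add(Rational(7, 2), -1884), -1) = Pow(Rational(-3761, 2), -1) = Rational(-2, 3761)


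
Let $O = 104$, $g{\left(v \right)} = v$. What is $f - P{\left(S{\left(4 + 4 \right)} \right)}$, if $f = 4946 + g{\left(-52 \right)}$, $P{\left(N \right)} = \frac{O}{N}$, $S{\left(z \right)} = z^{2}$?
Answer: $\frac{39139}{8} \approx 4892.4$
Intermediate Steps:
$P{\left(N \right)} = \frac{104}{N}$
$f = 4894$ ($f = 4946 - 52 = 4894$)
$f - P{\left(S{\left(4 + 4 \right)} \right)} = 4894 - \frac{104}{\left(4 + 4\right)^{2}} = 4894 - \frac{104}{8^{2}} = 4894 - \frac{104}{64} = 4894 - 104 \cdot \frac{1}{64} = 4894 - \frac{13}{8} = \frac{39139}{8}$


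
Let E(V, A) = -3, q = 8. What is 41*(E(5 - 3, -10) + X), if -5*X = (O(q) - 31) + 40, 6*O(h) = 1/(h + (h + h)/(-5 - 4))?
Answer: -110331/560 ≈ -197.02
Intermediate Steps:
O(h) = 3/(14*h) (O(h) = 1/(6*(h + (h + h)/(-5 - 4))) = 1/(6*(h + (2*h)/(-9))) = 1/(6*(h + (2*h)*(-⅑))) = 1/(6*(h - 2*h/9)) = 1/(6*((7*h/9))) = (9/(7*h))/6 = 3/(14*h))
X = -1011/560 (X = -(((3/14)/8 - 31) + 40)/5 = -(((3/14)*(⅛) - 31) + 40)/5 = -((3/112 - 31) + 40)/5 = -(-3469/112 + 40)/5 = -⅕*1011/112 = -1011/560 ≈ -1.8054)
41*(E(5 - 3, -10) + X) = 41*(-3 - 1011/560) = 41*(-2691/560) = -110331/560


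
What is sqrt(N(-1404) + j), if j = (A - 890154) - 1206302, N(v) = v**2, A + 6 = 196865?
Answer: sqrt(71619) ≈ 267.62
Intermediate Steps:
A = 196859 (A = -6 + 196865 = 196859)
j = -1899597 (j = (196859 - 890154) - 1206302 = -693295 - 1206302 = -1899597)
sqrt(N(-1404) + j) = sqrt((-1404)**2 - 1899597) = sqrt(1971216 - 1899597) = sqrt(71619)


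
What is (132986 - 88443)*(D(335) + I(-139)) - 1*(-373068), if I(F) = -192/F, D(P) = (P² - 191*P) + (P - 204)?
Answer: 299548342675/139 ≈ 2.1550e+9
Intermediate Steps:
D(P) = -204 + P² - 190*P (D(P) = (P² - 191*P) + (-204 + P) = -204 + P² - 190*P)
(132986 - 88443)*(D(335) + I(-139)) - 1*(-373068) = (132986 - 88443)*((-204 + 335² - 190*335) - 192/(-139)) - 1*(-373068) = 44543*((-204 + 112225 - 63650) - 192*(-1/139)) + 373068 = 44543*(48371 + 192/139) + 373068 = 44543*(6723761/139) + 373068 = 299496486223/139 + 373068 = 299548342675/139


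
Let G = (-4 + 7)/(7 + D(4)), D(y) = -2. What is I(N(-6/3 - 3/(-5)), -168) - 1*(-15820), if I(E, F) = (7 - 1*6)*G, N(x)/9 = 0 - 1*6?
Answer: 79103/5 ≈ 15821.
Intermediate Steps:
N(x) = -54 (N(x) = 9*(0 - 1*6) = 9*(0 - 6) = 9*(-6) = -54)
G = 3/5 (G = (-4 + 7)/(7 - 2) = 3/5 ≈ 0.60000)
I(E, F) = 3/5 (I(E, F) = (7 - 1*6)*(3/5) = (7 - 6)*(3/5) = 1*(3/5) = 3/5)
I(N(-6/3 - 3/(-5)), -168) - 1*(-15820) = 3/5 - 1*(-15820) = 3/5 + 15820 = 79103/5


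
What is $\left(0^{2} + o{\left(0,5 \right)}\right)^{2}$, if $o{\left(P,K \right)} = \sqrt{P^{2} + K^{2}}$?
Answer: $25$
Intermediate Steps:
$o{\left(P,K \right)} = \sqrt{K^{2} + P^{2}}$
$\left(0^{2} + o{\left(0,5 \right)}\right)^{2} = \left(0^{2} + \sqrt{5^{2} + 0^{2}}\right)^{2} = \left(0 + \sqrt{25 + 0}\right)^{2} = \left(0 + \sqrt{25}\right)^{2} = \left(0 + 5\right)^{2} = 5^{2} = 25$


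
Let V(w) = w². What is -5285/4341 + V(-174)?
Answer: 131422831/4341 ≈ 30275.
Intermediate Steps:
-5285/4341 + V(-174) = -5285/4341 + (-174)² = -5285*1/4341 + 30276 = -5285/4341 + 30276 = 131422831/4341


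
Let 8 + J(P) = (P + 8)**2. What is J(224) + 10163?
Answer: 63979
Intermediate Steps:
J(P) = -8 + (8 + P)**2 (J(P) = -8 + (P + 8)**2 = -8 + (8 + P)**2)
J(224) + 10163 = (-8 + (8 + 224)**2) + 10163 = (-8 + 232**2) + 10163 = (-8 + 53824) + 10163 = 53816 + 10163 = 63979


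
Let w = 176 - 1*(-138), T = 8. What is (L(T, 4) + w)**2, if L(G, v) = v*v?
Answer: 108900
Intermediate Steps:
w = 314 (w = 176 + 138 = 314)
L(G, v) = v**2
(L(T, 4) + w)**2 = (4**2 + 314)**2 = (16 + 314)**2 = 330**2 = 108900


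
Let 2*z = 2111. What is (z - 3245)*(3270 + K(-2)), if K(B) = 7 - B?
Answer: -14358741/2 ≈ -7.1794e+6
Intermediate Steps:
z = 2111/2 (z = (½)*2111 = 2111/2 ≈ 1055.5)
(z - 3245)*(3270 + K(-2)) = (2111/2 - 3245)*(3270 + (7 - 1*(-2))) = -4379*(3270 + (7 + 2))/2 = -4379*(3270 + 9)/2 = -4379/2*3279 = -14358741/2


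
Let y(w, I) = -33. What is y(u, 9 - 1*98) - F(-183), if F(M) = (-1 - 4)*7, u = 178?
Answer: 2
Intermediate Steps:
F(M) = -35 (F(M) = -5*7 = -35)
y(u, 9 - 1*98) - F(-183) = -33 - 1*(-35) = -33 + 35 = 2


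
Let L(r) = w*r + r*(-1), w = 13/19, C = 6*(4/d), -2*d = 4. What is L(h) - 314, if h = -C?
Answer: -6038/19 ≈ -317.79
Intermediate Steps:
d = -2 (d = -1/2*4 = -2)
C = -12 (C = 6*(4/(-2)) = 6*(4*(-1/2)) = 6*(-2) = -12)
h = 12 (h = -1*(-12) = 12)
w = 13/19 (w = 13*(1/19) = 13/19 ≈ 0.68421)
L(r) = -6*r/19 (L(r) = 13*r/19 + r*(-1) = 13*r/19 - r = -6*r/19)
L(h) - 314 = -6/19*12 - 314 = -72/19 - 314 = -6038/19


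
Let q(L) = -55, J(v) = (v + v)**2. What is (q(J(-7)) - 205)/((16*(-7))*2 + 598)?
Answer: -130/187 ≈ -0.69519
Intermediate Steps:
J(v) = 4*v**2 (J(v) = (2*v)**2 = 4*v**2)
(q(J(-7)) - 205)/((16*(-7))*2 + 598) = (-55 - 205)/((16*(-7))*2 + 598) = -260/(-112*2 + 598) = -260/(-224 + 598) = -260/374 = -260*1/374 = -130/187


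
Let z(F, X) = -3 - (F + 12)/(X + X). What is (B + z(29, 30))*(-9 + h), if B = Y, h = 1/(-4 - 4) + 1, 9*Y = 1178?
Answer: -297661/288 ≈ -1033.5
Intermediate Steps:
z(F, X) = -3 - (12 + F)/(2*X)
Y = 1178/9 (Y = (⅑)*1178 = 1178/9 ≈ 130.89)
h = 7/8 (h = 1/(-8) + 1 = -⅛ + 1 = 7/8 ≈ 0.87500)
B = 1178/9 ≈ 130.89
(B + z(29, 30))*(-9 + h) = (1178/9 + (½)*(-12 - 1*29 - 6*30)/30)*(-9 + 7/8) = (1178/9 + (½)*(1/30)*(-12 - 29 - 180))*(-65/8) = (1178/9 + (½)*(1/30)*(-221))*(-65/8) = (1178/9 - 221/60)*(-65/8) = (22897/180)*(-65/8) = -297661/288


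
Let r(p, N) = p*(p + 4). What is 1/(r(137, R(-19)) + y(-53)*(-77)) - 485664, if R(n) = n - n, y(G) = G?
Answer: -11363566271/23398 ≈ -4.8566e+5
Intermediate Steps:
R(n) = 0
r(p, N) = p*(4 + p)
1/(r(137, R(-19)) + y(-53)*(-77)) - 485664 = 1/(137*(4 + 137) - 53*(-77)) - 485664 = 1/(137*141 + 4081) - 485664 = 1/(19317 + 4081) - 485664 = 1/23398 - 485664 = -11363566271/23398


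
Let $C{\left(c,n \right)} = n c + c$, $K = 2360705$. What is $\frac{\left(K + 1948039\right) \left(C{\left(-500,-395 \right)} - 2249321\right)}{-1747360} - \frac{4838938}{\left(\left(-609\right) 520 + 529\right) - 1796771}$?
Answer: $\frac{1167776306976113713}{230752211620} \approx 5.0607 \cdot 10^{6}$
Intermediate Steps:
$C{\left(c,n \right)} = c + c n$ ($C{\left(c,n \right)} = c n + c = c + c n$)
$\frac{\left(K + 1948039\right) \left(C{\left(-500,-395 \right)} - 2249321\right)}{-1747360} - \frac{4838938}{\left(\left(-609\right) 520 + 529\right) - 1796771} = \frac{\left(2360705 + 1948039\right) \left(- 500 \left(1 - 395\right) - 2249321\right)}{-1747360} - \frac{4838938}{\left(\left(-609\right) 520 + 529\right) - 1796771} = 4308744 \left(\left(-500\right) \left(-394\right) - 2249321\right) \left(- \frac{1}{1747360}\right) - \frac{4838938}{\left(-316680 + 529\right) - 1796771} = 4308744 \left(197000 - 2249321\right) \left(- \frac{1}{1747360}\right) - \frac{4838938}{-316151 - 1796771} = 4308744 \left(-2052321\right) \left(- \frac{1}{1747360}\right) - \frac{4838938}{-2112922} = \left(-8842925794824\right) \left(- \frac{1}{1747360}\right) - - \frac{2419469}{1056461} = \frac{1105365724353}{218420} + \frac{2419469}{1056461} = \frac{1167776306976113713}{230752211620}$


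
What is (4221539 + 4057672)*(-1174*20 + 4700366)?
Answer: 38720926016946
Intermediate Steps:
(4221539 + 4057672)*(-1174*20 + 4700366) = 8279211*(-23480 + 4700366) = 8279211*4676886 = 38720926016946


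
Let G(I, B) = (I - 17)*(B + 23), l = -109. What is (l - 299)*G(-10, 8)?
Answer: 341496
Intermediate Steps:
G(I, B) = (-17 + I)*(23 + B)
(l - 299)*G(-10, 8) = (-109 - 299)*(-391 - 17*8 + 23*(-10) + 8*(-10)) = -408*(-391 - 136 - 230 - 80) = -408*(-837) = 341496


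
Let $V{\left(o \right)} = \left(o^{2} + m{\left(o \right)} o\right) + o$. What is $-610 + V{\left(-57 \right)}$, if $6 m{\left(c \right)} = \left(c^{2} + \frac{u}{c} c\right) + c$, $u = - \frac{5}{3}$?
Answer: $- \frac{166357}{6} \approx -27726.0$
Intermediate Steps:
$u = - \frac{5}{3}$ ($u = \left(-5\right) \frac{1}{3} = - \frac{5}{3} \approx -1.6667$)
$m{\left(c \right)} = - \frac{5}{18} + \frac{c}{6} + \frac{c^{2}}{6}$ ($m{\left(c \right)} = \frac{\left(c^{2} + - \frac{5}{3 c} c\right) + c}{6} = \frac{\left(c^{2} - \frac{5}{3}\right) + c}{6} = \frac{\left(- \frac{5}{3} + c^{2}\right) + c}{6} = \frac{- \frac{5}{3} + c + c^{2}}{6} = - \frac{5}{18} + \frac{c}{6} + \frac{c^{2}}{6}$)
$V{\left(o \right)} = o + o^{2} + o \left(- \frac{5}{18} + \frac{o}{6} + \frac{o^{2}}{6}\right)$ ($V{\left(o \right)} = \left(o^{2} + \left(- \frac{5}{18} + \frac{o}{6} + \frac{o^{2}}{6}\right) o\right) + o = \left(o^{2} + o \left(- \frac{5}{18} + \frac{o}{6} + \frac{o^{2}}{6}\right)\right) + o = o + o^{2} + o \left(- \frac{5}{18} + \frac{o}{6} + \frac{o^{2}}{6}\right)$)
$-610 + V{\left(-57 \right)} = -610 + \frac{1}{18} \left(-57\right) \left(13 + 3 \left(-57\right)^{2} + 21 \left(-57\right)\right) = -610 + \frac{1}{18} \left(-57\right) \left(13 + 3 \cdot 3249 - 1197\right) = -610 + \frac{1}{18} \left(-57\right) \left(13 + 9747 - 1197\right) = -610 + \frac{1}{18} \left(-57\right) 8563 = -610 - \frac{162697}{6} = - \frac{166357}{6}$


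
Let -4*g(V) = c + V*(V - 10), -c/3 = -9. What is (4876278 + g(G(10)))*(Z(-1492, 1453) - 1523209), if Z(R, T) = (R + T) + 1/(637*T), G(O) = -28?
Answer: -27497918414282792667/3702244 ≈ -7.4274e+12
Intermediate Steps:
c = 27 (c = -3*(-9) = 27)
g(V) = -27/4 - V*(-10 + V)/4 (g(V) = -(27 + V*(V - 10))/4 = -(27 + V*(-10 + V))/4 = -27/4 - V*(-10 + V)/4)
Z(R, T) = R + T + 1/(637*T) (Z(R, T) = (R + T) + 1/(637*T) = R + T + 1/(637*T))
(4876278 + g(G(10)))*(Z(-1492, 1453) - 1523209) = (4876278 + (-27/4 - 1/4*(-28)**2 + (5/2)*(-28)))*((-1492 + 1453 + (1/637)/1453) - 1523209) = (4876278 + (-27/4 - 1/4*784 - 70))*((-1492 + 1453 + (1/637)*(1/1453)) - 1523209) = (4876278 + (-27/4 - 196 - 70))*((-1492 + 1453 + 1/925561) - 1523209) = (4876278 - 1091/4)*(-36096878/925561 - 1523209) = (19504021/4)*(-1409858942127/925561) = -27497918414282792667/3702244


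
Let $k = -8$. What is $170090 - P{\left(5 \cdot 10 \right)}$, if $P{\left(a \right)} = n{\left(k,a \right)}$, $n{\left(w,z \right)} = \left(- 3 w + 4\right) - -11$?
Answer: $170051$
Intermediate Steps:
$n{\left(w,z \right)} = 15 - 3 w$ ($n{\left(w,z \right)} = \left(4 - 3 w\right) + 11 = 15 - 3 w$)
$P{\left(a \right)} = 39$ ($P{\left(a \right)} = 15 - -24 = 15 + 24 = 39$)
$170090 - P{\left(5 \cdot 10 \right)} = 170090 - 39 = 170051$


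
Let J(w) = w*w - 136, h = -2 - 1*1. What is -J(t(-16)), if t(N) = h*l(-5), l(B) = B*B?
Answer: -5489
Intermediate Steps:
h = -3 (h = -2 - 1 = -3)
l(B) = B²
t(N) = -75 (t(N) = -3*(-5)² = -3*25 = -75)
J(w) = -136 + w² (J(w) = w² - 136 = -136 + w²)
-J(t(-16)) = -(-136 + (-75)²) = -(-136 + 5625) = -1*5489 = -5489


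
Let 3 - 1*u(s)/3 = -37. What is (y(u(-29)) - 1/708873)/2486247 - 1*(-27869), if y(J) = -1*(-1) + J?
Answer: 49117255664019971/1762433369631 ≈ 27869.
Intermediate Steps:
u(s) = 120 (u(s) = 9 - 3*(-37) = 9 + 111 = 120)
y(J) = 1 + J
(y(u(-29)) - 1/708873)/2486247 - 1*(-27869) = ((1 + 120) - 1/708873)/2486247 - 1*(-27869) = (121 - 1*1/708873)*(1/2486247) + 27869 = (121 - 1/708873)*(1/2486247) + 27869 = (85773632/708873)*(1/2486247) + 27869 = 85773632/1762433369631 + 27869 = 49117255664019971/1762433369631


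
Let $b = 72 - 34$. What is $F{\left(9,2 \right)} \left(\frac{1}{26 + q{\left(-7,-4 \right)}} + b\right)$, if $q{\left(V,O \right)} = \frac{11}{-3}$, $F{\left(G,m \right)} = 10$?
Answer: $\frac{25490}{67} \approx 380.45$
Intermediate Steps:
$b = 38$
$q{\left(V,O \right)} = - \frac{11}{3}$ ($q{\left(V,O \right)} = 11 \left(- \frac{1}{3}\right) = - \frac{11}{3}$)
$F{\left(9,2 \right)} \left(\frac{1}{26 + q{\left(-7,-4 \right)}} + b\right) = 10 \left(\frac{1}{26 - \frac{11}{3}} + 38\right) = 10 \left(\frac{1}{\frac{67}{3}} + 38\right) = 10 \left(\frac{3}{67} + 38\right) = 10 \cdot \frac{2549}{67} = \frac{25490}{67}$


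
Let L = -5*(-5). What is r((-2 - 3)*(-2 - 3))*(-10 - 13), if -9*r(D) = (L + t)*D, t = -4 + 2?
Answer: 13225/9 ≈ 1469.4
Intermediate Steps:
t = -2
L = 25
r(D) = -23*D/9 (r(D) = -(25 - 2)*D/9 = -23*D/9)
r((-2 - 3)*(-2 - 3))*(-10 - 13) = (-23*(-2 - 3)*(-2 - 3)/9)*(-10 - 13) = -(-115)*(-5)/9*(-23) = -23/9*25*(-23) = -575/9*(-23) = 13225/9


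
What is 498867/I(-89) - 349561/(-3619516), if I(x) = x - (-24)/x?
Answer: -160700703602963/28757054620 ≈ -5588.2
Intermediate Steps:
I(x) = x + 24/x
498867/I(-89) - 349561/(-3619516) = 498867/(-89 + 24/(-89)) - 349561/(-3619516) = 498867/(-89 + 24*(-1/89)) - 349561*(-1/3619516) = 498867/(-89 - 24/89) + 349561/3619516 = 498867/(-7945/89) + 349561/3619516 = 498867*(-89/7945) + 349561/3619516 = -44399163/7945 + 349561/3619516 = -160700703602963/28757054620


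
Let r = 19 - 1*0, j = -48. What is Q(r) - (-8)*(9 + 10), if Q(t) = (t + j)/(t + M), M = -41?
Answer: 3373/22 ≈ 153.32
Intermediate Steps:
r = 19 (r = 19 + 0 = 19)
Q(t) = (-48 + t)/(-41 + t) (Q(t) = (t - 48)/(t - 41) = (-48 + t)/(-41 + t))
Q(r) - (-8)*(9 + 10) = (-48 + 19)/(-41 + 19) - (-8)*(9 + 10) = -29/(-22) - (-8)*19 = -1/22*(-29) - 1*(-152) = 29/22 + 152 = 3373/22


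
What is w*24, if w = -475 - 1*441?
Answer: -21984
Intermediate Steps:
w = -916 (w = -475 - 441 = -916)
w*24 = -916*24 = -21984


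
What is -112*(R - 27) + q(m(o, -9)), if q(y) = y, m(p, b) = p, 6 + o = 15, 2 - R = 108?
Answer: 14905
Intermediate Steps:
R = -106 (R = 2 - 1*108 = 2 - 108 = -106)
o = 9 (o = -6 + 15 = 9)
-112*(R - 27) + q(m(o, -9)) = -112*(-106 - 27) + 9 = -112*(-133) + 9 = 14896 + 9 = 14905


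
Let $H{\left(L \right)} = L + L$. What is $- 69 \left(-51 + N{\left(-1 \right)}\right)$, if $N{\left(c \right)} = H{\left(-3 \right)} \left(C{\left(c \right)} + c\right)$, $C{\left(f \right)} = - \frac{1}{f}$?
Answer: $3519$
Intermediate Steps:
$H{\left(L \right)} = 2 L$
$N{\left(c \right)} = - 6 c + \frac{6}{c}$ ($N{\left(c \right)} = 2 \left(-3\right) \left(- \frac{1}{c} + c\right) = - 6 \left(c - \frac{1}{c}\right) = - 6 c + \frac{6}{c}$)
$- 69 \left(-51 + N{\left(-1 \right)}\right) = - 69 \left(-51 + \left(\left(-6\right) \left(-1\right) + \frac{6}{-1}\right)\right) = - 69 \left(-51 + \left(6 + 6 \left(-1\right)\right)\right) = - 69 \left(-51 + \left(6 - 6\right)\right) = - 69 \left(-51 + 0\right) = \left(-69\right) \left(-51\right) = 3519$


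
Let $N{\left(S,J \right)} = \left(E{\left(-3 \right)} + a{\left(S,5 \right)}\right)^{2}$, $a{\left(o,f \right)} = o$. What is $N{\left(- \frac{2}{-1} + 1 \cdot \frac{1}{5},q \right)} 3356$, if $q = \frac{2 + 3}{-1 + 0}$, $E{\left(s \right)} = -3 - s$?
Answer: $\frac{406076}{25} \approx 16243.0$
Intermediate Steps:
$q = -5$ ($q = \frac{5}{-1} = 5 \left(-1\right) = -5$)
$N{\left(S,J \right)} = S^{2}$ ($N{\left(S,J \right)} = \left(\left(-3 - -3\right) + S\right)^{2} = \left(\left(-3 + 3\right) + S\right)^{2} = \left(0 + S\right)^{2} = S^{2}$)
$N{\left(- \frac{2}{-1} + 1 \cdot \frac{1}{5},q \right)} 3356 = \left(- \frac{2}{-1} + 1 \cdot \frac{1}{5}\right)^{2} \cdot 3356 = \left(\left(-2\right) \left(-1\right) + 1 \cdot \frac{1}{5}\right)^{2} \cdot 3356 = \left(2 + \frac{1}{5}\right)^{2} \cdot 3356 = \left(\frac{11}{5}\right)^{2} \cdot 3356 = \frac{121}{25} \cdot 3356 = \frac{406076}{25}$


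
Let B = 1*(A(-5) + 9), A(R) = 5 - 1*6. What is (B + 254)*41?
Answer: 10742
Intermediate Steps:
A(R) = -1 (A(R) = 5 - 6 = -1)
B = 8 (B = 1*(-1 + 9) = 1*8 = 8)
(B + 254)*41 = (8 + 254)*41 = 262*41 = 10742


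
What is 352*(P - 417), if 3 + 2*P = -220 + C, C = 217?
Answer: -147840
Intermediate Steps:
P = -3 (P = -3/2 + (-220 + 217)/2 = -3/2 + (½)*(-3) = -3/2 - 3/2 = -3)
352*(P - 417) = 352*(-3 - 417) = 352*(-420) = -147840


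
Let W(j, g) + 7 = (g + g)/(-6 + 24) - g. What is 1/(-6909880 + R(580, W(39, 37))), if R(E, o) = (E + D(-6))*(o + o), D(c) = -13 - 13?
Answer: -9/62586692 ≈ -1.4380e-7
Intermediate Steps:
D(c) = -26
W(j, g) = -7 - 8*g/9 (W(j, g) = -7 + ((g + g)/(-6 + 24) - g) = -7 + ((2*g)/18 - g) = -7 + ((2*g)*(1/18) - g) = -7 + (g/9 - g) = -7 - 8*g/9)
R(E, o) = 2*o*(-26 + E) (R(E, o) = (E - 26)*(o + o) = (-26 + E)*(2*o) = 2*o*(-26 + E))
1/(-6909880 + R(580, W(39, 37))) = 1/(-6909880 + 2*(-7 - 8/9*37)*(-26 + 580)) = 1/(-6909880 + 2*(-7 - 296/9)*554) = 1/(-6909880 + 2*(-359/9)*554) = 1/(-6909880 - 397772/9) = 1/(-62586692/9) = -9/62586692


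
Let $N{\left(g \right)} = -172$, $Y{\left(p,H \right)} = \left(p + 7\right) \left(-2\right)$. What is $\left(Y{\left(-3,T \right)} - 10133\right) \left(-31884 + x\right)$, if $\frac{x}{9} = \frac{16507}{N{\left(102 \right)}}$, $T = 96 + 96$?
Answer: $\frac{57120308151}{172} \approx 3.3209 \cdot 10^{8}$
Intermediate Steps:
$T = 192$
$Y{\left(p,H \right)} = -14 - 2 p$ ($Y{\left(p,H \right)} = \left(7 + p\right) \left(-2\right) = -14 - 2 p$)
$x = - \frac{148563}{172}$ ($x = 9 \frac{16507}{-172} = 9 \cdot 16507 \left(- \frac{1}{172}\right) = 9 \left(- \frac{16507}{172}\right) = - \frac{148563}{172} \approx -863.74$)
$\left(Y{\left(-3,T \right)} - 10133\right) \left(-31884 + x\right) = \left(\left(-14 - -6\right) - 10133\right) \left(-31884 - \frac{148563}{172}\right) = \left(\left(-14 + 6\right) - 10133\right) \left(- \frac{5632611}{172}\right) = \left(-8 - 10133\right) \left(- \frac{5632611}{172}\right) = \left(-10141\right) \left(- \frac{5632611}{172}\right) = \frac{57120308151}{172}$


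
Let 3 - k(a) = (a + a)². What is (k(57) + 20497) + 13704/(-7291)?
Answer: 54697960/7291 ≈ 7502.1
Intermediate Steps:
k(a) = 3 - 4*a² (k(a) = 3 - (a + a)² = 3 - (2*a)² = 3 - 4*a²)
(k(57) + 20497) + 13704/(-7291) = ((3 - 4*57²) + 20497) + 13704/(-7291) = ((3 - 4*3249) + 20497) + 13704*(-1/7291) = ((3 - 12996) + 20497) - 13704/7291 = (-12993 + 20497) - 13704/7291 = 7504 - 13704/7291 = 54697960/7291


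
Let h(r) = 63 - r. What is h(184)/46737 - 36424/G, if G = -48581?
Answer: 1696470187/2270530197 ≈ 0.74717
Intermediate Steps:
h(184)/46737 - 36424/G = (63 - 1*184)/46737 - 36424/(-48581) = (63 - 184)*(1/46737) - 36424*(-1/48581) = -121*1/46737 + 36424/48581 = -121/46737 + 36424/48581 = 1696470187/2270530197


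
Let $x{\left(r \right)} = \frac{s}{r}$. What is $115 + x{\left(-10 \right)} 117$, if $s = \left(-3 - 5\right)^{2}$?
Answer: $- \frac{3169}{5} \approx -633.8$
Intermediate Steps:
$s = 64$ ($s = \left(-8\right)^{2} = 64$)
$x{\left(r \right)} = \frac{64}{r}$
$115 + x{\left(-10 \right)} 117 = 115 + \frac{64}{-10} \cdot 117 = 115 + 64 \left(- \frac{1}{10}\right) 117 = 115 - \frac{3744}{5} = - \frac{3169}{5}$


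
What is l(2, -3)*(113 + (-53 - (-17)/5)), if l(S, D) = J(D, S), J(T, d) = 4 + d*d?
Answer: 2536/5 ≈ 507.20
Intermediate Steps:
J(T, d) = 4 + d²
l(S, D) = 4 + S²
l(2, -3)*(113 + (-53 - (-17)/5)) = (4 + 2²)*(113 + (-53 - (-17)/5)) = (4 + 4)*(113 + (-53 - (-17)/5)) = 8*(113 + (-53 - 1*(-17/5))) = 8*(113 + (-53 + 17/5)) = 8*(113 - 248/5) = 8*(317/5) = 2536/5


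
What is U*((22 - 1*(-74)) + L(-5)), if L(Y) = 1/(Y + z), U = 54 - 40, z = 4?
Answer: 1330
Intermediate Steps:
U = 14
L(Y) = 1/(4 + Y) (L(Y) = 1/(Y + 4) = 1/(4 + Y))
U*((22 - 1*(-74)) + L(-5)) = 14*((22 - 1*(-74)) + 1/(4 - 5)) = 14*((22 + 74) + 1/(-1)) = 14*(96 - 1) = 14*95 = 1330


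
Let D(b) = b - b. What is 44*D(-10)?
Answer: 0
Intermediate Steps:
D(b) = 0
44*D(-10) = 44*0 = 0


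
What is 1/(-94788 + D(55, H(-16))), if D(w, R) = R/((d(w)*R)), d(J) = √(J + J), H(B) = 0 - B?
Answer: -10426680/988324143839 - √110/988324143839 ≈ -1.0550e-5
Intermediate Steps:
H(B) = -B
d(J) = √2*√J (d(J) = √(2*J) = √2*√J)
D(w, R) = √2/(2*√w) (D(w, R) = R/(((√2*√w)*R)) = R/((R*√2*√w)) = R*(√2/(2*R*√w)) = √2/(2*√w))
1/(-94788 + D(55, H(-16))) = 1/(-94788 + √2/(2*√55)) = 1/(-94788 + √2*(√55/55)/2) = 1/(-94788 + √110/110)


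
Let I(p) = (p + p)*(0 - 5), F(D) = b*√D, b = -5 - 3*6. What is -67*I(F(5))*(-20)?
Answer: 308200*√5 ≈ 6.8916e+5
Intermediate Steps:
b = -23 (b = -5 - 18 = -23)
F(D) = -23*√D
I(p) = -10*p (I(p) = (2*p)*(-5) = -10*p)
-67*I(F(5))*(-20) = -(-670)*(-23*√5)*(-20) = -15410*√5*(-20) = 308200*√5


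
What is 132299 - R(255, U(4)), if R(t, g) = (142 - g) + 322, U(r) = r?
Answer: 131839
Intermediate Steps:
R(t, g) = 464 - g
132299 - R(255, U(4)) = 132299 - (464 - 1*4) = 132299 - (464 - 4) = 132299 - 1*460 = 132299 - 460 = 131839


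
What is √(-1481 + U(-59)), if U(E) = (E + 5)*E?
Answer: √1705 ≈ 41.292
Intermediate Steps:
U(E) = E*(5 + E) (U(E) = (5 + E)*E = E*(5 + E))
√(-1481 + U(-59)) = √(-1481 - 59*(5 - 59)) = √(-1481 - 59*(-54)) = √(-1481 + 3186) = √1705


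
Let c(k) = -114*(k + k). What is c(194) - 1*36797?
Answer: -81029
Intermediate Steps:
c(k) = -228*k
c(194) - 1*36797 = -228*194 - 1*36797 = -44232 - 36797 = -81029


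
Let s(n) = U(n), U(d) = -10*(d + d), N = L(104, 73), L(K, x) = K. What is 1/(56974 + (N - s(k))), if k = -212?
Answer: 1/52838 ≈ 1.8926e-5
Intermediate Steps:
N = 104
U(d) = -20*d
s(n) = -20*n
1/(56974 + (N - s(k))) = 1/(56974 + (104 - (-20)*(-212))) = 1/(56974 + (104 - 1*4240)) = 1/(56974 + (104 - 4240)) = 1/(56974 - 4136) = 1/52838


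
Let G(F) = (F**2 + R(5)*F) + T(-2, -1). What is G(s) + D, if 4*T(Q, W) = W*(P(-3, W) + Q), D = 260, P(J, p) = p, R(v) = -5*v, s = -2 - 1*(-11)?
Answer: 467/4 ≈ 116.75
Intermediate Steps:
s = 9 (s = -2 + 11 = 9)
T(Q, W) = W*(Q + W)/4 (T(Q, W) = (W*(W + Q))/4 = (W*(Q + W))/4 = W*(Q + W)/4)
G(F) = 3/4 + F**2 - 25*F (G(F) = (F**2 + (-5*5)*F) + (1/4)*(-1)*(-2 - 1) = (F**2 - 25*F) + (1/4)*(-1)*(-3) = (F**2 - 25*F) + 3/4 = 3/4 + F**2 - 25*F)
G(s) + D = (3/4 + 9**2 - 25*9) + 260 = (3/4 + 81 - 225) + 260 = -573/4 + 260 = 467/4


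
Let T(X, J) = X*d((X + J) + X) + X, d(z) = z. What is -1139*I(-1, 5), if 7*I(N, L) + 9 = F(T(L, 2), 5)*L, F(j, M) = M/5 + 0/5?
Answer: 4556/7 ≈ 650.86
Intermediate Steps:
T(X, J) = X + X*(J + 2*X) (T(X, J) = X*((X + J) + X) + X = X*((J + X) + X) + X = X*(J + 2*X) + X = X + X*(J + 2*X))
F(j, M) = M/5 (F(j, M) = M*(1/5) + 0*(1/5) = M/5 + 0 = M/5)
I(N, L) = -9/7 + L/7 (I(N, L) = -9/7 + (((1/5)*5)*L)/7 = -9/7 + (1*L)/7 = -9/7 + L/7)
-1139*I(-1, 5) = -1139*(-9/7 + (1/7)*5) = -1139*(-9/7 + 5/7) = -1139*(-4/7) = 4556/7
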